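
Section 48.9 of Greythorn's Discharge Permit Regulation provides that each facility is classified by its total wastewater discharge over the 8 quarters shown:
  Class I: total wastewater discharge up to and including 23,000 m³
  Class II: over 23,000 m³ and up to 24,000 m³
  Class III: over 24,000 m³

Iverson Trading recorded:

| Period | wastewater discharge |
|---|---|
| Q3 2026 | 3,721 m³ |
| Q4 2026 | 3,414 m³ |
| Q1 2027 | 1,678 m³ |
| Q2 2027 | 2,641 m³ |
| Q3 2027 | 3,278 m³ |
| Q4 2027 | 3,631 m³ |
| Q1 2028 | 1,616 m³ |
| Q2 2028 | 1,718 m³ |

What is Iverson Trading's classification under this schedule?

Total wastewater discharge: 3,721 m³ + 3,414 m³ + 1,678 m³ + 2,641 m³ + 3,278 m³ + 3,631 m³ + 1,616 m³ + 1,718 m³ = 21,697 m³.
21,697 m³ ≤ 23,000 m³, so Class I applies.

Class I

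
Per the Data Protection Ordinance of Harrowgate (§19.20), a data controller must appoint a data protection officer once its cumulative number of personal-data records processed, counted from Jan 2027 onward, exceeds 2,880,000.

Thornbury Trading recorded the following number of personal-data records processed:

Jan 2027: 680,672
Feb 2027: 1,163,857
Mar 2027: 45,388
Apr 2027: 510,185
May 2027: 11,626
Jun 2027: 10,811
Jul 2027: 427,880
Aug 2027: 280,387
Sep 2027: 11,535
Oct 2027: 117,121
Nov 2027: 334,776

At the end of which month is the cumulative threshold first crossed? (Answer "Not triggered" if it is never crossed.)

Aug 2027

Through Jan 2027: 680,672
Through Feb 2027: 1,844,529
Through Mar 2027: 1,889,917
Through Apr 2027: 2,400,102
Through May 2027: 2,411,728
Through Jun 2027: 2,422,539
Through Jul 2027: 2,850,419
Through Aug 2027: 3,130,806 ← exceeds threshold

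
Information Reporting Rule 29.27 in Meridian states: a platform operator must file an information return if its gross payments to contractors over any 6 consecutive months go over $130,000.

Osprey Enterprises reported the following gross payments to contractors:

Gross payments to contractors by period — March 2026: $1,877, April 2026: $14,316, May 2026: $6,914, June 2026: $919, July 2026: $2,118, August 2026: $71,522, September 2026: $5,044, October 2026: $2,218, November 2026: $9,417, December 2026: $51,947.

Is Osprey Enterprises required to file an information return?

Yes

March 2026–August 2026: $1,877 + $14,316 + $6,914 + $919 + $2,118 + $71,522 = $97,666 (under)
April 2026–September 2026: $14,316 + $6,914 + $919 + $2,118 + $71,522 + $5,044 = $100,833 (under)
May 2026–October 2026: $6,914 + $919 + $2,118 + $71,522 + $5,044 + $2,218 = $88,735 (under)
June 2026–November 2026: $919 + $2,118 + $71,522 + $5,044 + $2,218 + $9,417 = $91,238 (under)
July 2026–December 2026: $2,118 + $71,522 + $5,044 + $2,218 + $9,417 + $51,947 = $142,266 (over)
At least one window exceeds $130,000.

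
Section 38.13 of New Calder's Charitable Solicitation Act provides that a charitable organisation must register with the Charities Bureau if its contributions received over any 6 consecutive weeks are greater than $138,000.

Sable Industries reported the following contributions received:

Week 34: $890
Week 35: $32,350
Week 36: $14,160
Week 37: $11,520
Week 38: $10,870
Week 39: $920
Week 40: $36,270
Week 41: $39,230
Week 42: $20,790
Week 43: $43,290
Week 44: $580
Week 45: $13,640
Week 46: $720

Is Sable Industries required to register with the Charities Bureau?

Week 34–Week 39: $890 + $32,350 + $14,160 + $11,520 + $10,870 + $920 = $70,710 (under)
Week 35–Week 40: $32,350 + $14,160 + $11,520 + $10,870 + $920 + $36,270 = $106,090 (under)
Week 36–Week 41: $14,160 + $11,520 + $10,870 + $920 + $36,270 + $39,230 = $112,970 (under)
Week 37–Week 42: $11,520 + $10,870 + $920 + $36,270 + $39,230 + $20,790 = $119,600 (under)
Week 38–Week 43: $10,870 + $920 + $36,270 + $39,230 + $20,790 + $43,290 = $151,370 (over)
Week 39–Week 44: $920 + $36,270 + $39,230 + $20,790 + $43,290 + $580 = $141,080 (over)
Week 40–Week 45: $36,270 + $39,230 + $20,790 + $43,290 + $580 + $13,640 = $153,800 (over)
Week 41–Week 46: $39,230 + $20,790 + $43,290 + $580 + $13,640 + $720 = $118,250 (under)
At least one window exceeds $138,000.

Yes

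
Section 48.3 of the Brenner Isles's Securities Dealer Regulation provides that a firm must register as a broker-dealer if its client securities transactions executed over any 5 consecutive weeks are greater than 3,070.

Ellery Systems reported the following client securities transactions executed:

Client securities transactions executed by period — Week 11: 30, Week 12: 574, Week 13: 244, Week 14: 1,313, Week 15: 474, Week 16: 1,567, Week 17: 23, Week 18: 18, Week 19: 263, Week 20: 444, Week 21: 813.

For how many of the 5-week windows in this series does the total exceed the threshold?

Week 11–Week 15: 30 + 574 + 244 + 1,313 + 474 = 2,635 (under)
Week 12–Week 16: 574 + 244 + 1,313 + 474 + 1,567 = 4,172 (over)
Week 13–Week 17: 244 + 1,313 + 474 + 1,567 + 23 = 3,621 (over)
Week 14–Week 18: 1,313 + 474 + 1,567 + 23 + 18 = 3,395 (over)
Week 15–Week 19: 474 + 1,567 + 23 + 18 + 263 = 2,345 (under)
Week 16–Week 20: 1,567 + 23 + 18 + 263 + 444 = 2,315 (under)
Week 17–Week 21: 23 + 18 + 263 + 444 + 813 = 1,561 (under)
3 windows exceed the threshold.

3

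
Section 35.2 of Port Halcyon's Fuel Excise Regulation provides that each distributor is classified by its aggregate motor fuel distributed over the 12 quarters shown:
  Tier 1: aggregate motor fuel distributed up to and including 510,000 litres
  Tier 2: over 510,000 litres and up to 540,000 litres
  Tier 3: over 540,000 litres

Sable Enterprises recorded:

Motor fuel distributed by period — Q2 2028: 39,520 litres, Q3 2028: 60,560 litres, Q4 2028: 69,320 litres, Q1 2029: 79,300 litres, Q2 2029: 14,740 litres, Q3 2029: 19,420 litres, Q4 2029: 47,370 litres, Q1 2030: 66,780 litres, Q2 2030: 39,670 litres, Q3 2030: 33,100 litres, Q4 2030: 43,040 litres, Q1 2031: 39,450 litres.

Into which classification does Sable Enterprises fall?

Aggregate motor fuel distributed: 39,520 litres + 60,560 litres + 69,320 litres + 79,300 litres + 14,740 litres + 19,420 litres + 47,370 litres + 66,780 litres + 39,670 litres + 33,100 litres + 43,040 litres + 39,450 litres = 552,270 litres.
552,270 litres > 540,000 litres, so Tier 3 applies.

Tier 3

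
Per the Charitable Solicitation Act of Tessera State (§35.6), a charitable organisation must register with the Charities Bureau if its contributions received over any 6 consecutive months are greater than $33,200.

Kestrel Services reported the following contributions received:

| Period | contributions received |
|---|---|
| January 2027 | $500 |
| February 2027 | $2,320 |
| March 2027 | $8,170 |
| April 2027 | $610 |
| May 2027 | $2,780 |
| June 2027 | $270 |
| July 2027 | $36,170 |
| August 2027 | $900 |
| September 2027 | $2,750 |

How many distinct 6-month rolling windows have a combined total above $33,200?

January 2027–June 2027: $500 + $2,320 + $8,170 + $610 + $2,780 + $270 = $14,650 (under)
February 2027–July 2027: $2,320 + $8,170 + $610 + $2,780 + $270 + $36,170 = $50,320 (over)
March 2027–August 2027: $8,170 + $610 + $2,780 + $270 + $36,170 + $900 = $48,900 (over)
April 2027–September 2027: $610 + $2,780 + $270 + $36,170 + $900 + $2,750 = $43,480 (over)
3 windows exceed the threshold.

3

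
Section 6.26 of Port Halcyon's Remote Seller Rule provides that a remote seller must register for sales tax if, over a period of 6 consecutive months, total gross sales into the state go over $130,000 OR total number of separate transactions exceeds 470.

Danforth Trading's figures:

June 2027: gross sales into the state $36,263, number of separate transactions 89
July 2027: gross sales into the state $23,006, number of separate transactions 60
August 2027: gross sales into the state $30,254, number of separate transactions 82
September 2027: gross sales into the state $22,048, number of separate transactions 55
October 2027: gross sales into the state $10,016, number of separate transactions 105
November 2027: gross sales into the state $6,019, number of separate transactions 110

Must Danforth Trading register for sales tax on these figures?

Total gross sales into the state: $36,263 + $23,006 + $30,254 + $22,048 + $10,016 + $6,019 = $127,606 (≤ $130,000).
Total number of separate transactions: 89 + 60 + 82 + 55 + 105 + 110 = 501 (> 470).
The test is 'or': at least one threshold is exceeded.

Yes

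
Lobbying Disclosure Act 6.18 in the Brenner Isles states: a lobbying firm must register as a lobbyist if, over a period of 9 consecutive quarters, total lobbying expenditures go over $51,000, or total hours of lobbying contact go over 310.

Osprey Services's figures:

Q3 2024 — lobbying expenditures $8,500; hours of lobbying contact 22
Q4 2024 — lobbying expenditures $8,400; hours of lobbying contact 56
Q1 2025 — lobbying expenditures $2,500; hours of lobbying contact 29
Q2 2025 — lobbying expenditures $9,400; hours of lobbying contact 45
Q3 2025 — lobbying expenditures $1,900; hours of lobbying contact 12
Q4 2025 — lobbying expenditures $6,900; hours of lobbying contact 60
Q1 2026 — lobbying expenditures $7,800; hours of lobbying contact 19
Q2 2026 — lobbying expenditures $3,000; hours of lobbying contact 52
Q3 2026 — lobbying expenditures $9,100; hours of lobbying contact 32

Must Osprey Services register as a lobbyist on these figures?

Total lobbying expenditures: $8,500 + $8,400 + $2,500 + $9,400 + $1,900 + $6,900 + $7,800 + $3,000 + $9,100 = $57,500 (> $51,000).
Total hours of lobbying contact: 22 + 56 + 29 + 45 + 12 + 60 + 19 + 52 + 32 = 327 (> 310).
The test is 'or': at least one threshold is exceeded.

Yes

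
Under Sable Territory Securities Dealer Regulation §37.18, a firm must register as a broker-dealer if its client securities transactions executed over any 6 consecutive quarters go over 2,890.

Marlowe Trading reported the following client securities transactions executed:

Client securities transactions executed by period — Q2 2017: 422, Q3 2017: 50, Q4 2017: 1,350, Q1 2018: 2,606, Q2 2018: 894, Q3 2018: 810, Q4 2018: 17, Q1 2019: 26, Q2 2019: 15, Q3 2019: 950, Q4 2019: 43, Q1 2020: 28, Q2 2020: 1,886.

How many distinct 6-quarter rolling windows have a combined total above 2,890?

Q2 2017–Q3 2018: 422 + 50 + 1,350 + 2,606 + 894 + 810 = 6,132 (over)
Q3 2017–Q4 2018: 50 + 1,350 + 2,606 + 894 + 810 + 17 = 5,727 (over)
Q4 2017–Q1 2019: 1,350 + 2,606 + 894 + 810 + 17 + 26 = 5,703 (over)
Q1 2018–Q2 2019: 2,606 + 894 + 810 + 17 + 26 + 15 = 4,368 (over)
Q2 2018–Q3 2019: 894 + 810 + 17 + 26 + 15 + 950 = 2,712 (under)
Q3 2018–Q4 2019: 810 + 17 + 26 + 15 + 950 + 43 = 1,861 (under)
Q4 2018–Q1 2020: 17 + 26 + 15 + 950 + 43 + 28 = 1,079 (under)
Q1 2019–Q2 2020: 26 + 15 + 950 + 43 + 28 + 1,886 = 2,948 (over)
5 windows exceed the threshold.

5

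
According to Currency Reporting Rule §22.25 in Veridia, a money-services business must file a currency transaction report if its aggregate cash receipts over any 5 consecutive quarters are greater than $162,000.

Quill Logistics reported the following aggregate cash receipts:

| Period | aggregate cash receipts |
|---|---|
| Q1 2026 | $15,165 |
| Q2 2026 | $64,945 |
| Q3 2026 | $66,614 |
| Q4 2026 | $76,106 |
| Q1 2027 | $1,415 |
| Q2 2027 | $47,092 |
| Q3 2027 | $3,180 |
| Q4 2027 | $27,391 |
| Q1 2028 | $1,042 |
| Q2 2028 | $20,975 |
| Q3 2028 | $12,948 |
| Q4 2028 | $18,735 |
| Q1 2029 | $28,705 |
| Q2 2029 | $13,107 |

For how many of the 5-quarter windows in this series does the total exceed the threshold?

Q1 2026–Q1 2027: $15,165 + $64,945 + $66,614 + $76,106 + $1,415 = $224,245 (over)
Q2 2026–Q2 2027: $64,945 + $66,614 + $76,106 + $1,415 + $47,092 = $256,172 (over)
Q3 2026–Q3 2027: $66,614 + $76,106 + $1,415 + $47,092 + $3,180 = $194,407 (over)
Q4 2026–Q4 2027: $76,106 + $1,415 + $47,092 + $3,180 + $27,391 = $155,184 (under)
Q1 2027–Q1 2028: $1,415 + $47,092 + $3,180 + $27,391 + $1,042 = $80,120 (under)
Q2 2027–Q2 2028: $47,092 + $3,180 + $27,391 + $1,042 + $20,975 = $99,680 (under)
Q3 2027–Q3 2028: $3,180 + $27,391 + $1,042 + $20,975 + $12,948 = $65,536 (under)
Q4 2027–Q4 2028: $27,391 + $1,042 + $20,975 + $12,948 + $18,735 = $81,091 (under)
Q1 2028–Q1 2029: $1,042 + $20,975 + $12,948 + $18,735 + $28,705 = $82,405 (under)
Q2 2028–Q2 2029: $20,975 + $12,948 + $18,735 + $28,705 + $13,107 = $94,470 (under)
3 windows exceed the threshold.

3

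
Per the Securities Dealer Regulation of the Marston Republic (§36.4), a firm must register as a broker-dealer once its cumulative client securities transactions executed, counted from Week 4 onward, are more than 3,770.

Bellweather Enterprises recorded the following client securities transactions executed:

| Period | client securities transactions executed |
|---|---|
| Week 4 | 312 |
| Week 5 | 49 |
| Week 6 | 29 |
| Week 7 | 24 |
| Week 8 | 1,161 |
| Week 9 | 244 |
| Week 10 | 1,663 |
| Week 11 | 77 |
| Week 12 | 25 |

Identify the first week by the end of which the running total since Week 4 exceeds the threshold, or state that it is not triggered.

Through Week 4: 312
Through Week 5: 361
Through Week 6: 390
Through Week 7: 414
Through Week 8: 1,575
Through Week 9: 1,819
Through Week 10: 3,482
Through Week 11: 3,559
Through Week 12: 3,584
Final cumulative total 3,584 ≤ 3,770; the threshold is never exceeded.

Not triggered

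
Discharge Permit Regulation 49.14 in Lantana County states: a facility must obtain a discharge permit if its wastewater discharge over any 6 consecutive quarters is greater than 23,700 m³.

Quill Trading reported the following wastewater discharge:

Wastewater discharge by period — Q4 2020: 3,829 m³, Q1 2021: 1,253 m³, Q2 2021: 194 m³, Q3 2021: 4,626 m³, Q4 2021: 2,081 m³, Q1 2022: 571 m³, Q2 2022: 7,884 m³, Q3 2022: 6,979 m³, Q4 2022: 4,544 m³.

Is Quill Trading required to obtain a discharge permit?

Yes

Q4 2020–Q1 2022: 3,829 m³ + 1,253 m³ + 194 m³ + 4,626 m³ + 2,081 m³ + 571 m³ = 12,554 m³ (under)
Q1 2021–Q2 2022: 1,253 m³ + 194 m³ + 4,626 m³ + 2,081 m³ + 571 m³ + 7,884 m³ = 16,609 m³ (under)
Q2 2021–Q3 2022: 194 m³ + 4,626 m³ + 2,081 m³ + 571 m³ + 7,884 m³ + 6,979 m³ = 22,335 m³ (under)
Q3 2021–Q4 2022: 4,626 m³ + 2,081 m³ + 571 m³ + 7,884 m³ + 6,979 m³ + 4,544 m³ = 26,685 m³ (over)
At least one window exceeds 23,700 m³.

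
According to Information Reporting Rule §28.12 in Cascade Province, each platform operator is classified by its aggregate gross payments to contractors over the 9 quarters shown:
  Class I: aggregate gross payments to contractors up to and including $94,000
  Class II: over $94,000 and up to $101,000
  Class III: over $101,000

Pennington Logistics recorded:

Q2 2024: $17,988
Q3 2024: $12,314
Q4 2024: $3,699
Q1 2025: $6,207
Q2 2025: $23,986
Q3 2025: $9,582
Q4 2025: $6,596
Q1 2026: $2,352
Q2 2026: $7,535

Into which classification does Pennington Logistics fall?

Class I

Aggregate gross payments to contractors: $17,988 + $12,314 + $3,699 + $6,207 + $23,986 + $9,582 + $6,596 + $2,352 + $7,535 = $90,259.
$90,259 ≤ $94,000, so Class I applies.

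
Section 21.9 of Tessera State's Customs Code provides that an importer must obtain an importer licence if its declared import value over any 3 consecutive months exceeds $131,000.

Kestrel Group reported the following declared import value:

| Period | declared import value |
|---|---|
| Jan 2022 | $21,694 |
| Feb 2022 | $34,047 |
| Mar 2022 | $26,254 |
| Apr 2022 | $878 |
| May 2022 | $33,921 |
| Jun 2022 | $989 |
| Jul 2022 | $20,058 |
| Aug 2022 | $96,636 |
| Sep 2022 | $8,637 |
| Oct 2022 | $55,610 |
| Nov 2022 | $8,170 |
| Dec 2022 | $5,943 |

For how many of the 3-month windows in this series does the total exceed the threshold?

1

Jan 2022–Mar 2022: $21,694 + $34,047 + $26,254 = $81,995 (under)
Feb 2022–Apr 2022: $34,047 + $26,254 + $878 = $61,179 (under)
Mar 2022–May 2022: $26,254 + $878 + $33,921 = $61,053 (under)
Apr 2022–Jun 2022: $878 + $33,921 + $989 = $35,788 (under)
May 2022–Jul 2022: $33,921 + $989 + $20,058 = $54,968 (under)
Jun 2022–Aug 2022: $989 + $20,058 + $96,636 = $117,683 (under)
Jul 2022–Sep 2022: $20,058 + $96,636 + $8,637 = $125,331 (under)
Aug 2022–Oct 2022: $96,636 + $8,637 + $55,610 = $160,883 (over)
Sep 2022–Nov 2022: $8,637 + $55,610 + $8,170 = $72,417 (under)
Oct 2022–Dec 2022: $55,610 + $8,170 + $5,943 = $69,723 (under)
1 window exceeds the threshold.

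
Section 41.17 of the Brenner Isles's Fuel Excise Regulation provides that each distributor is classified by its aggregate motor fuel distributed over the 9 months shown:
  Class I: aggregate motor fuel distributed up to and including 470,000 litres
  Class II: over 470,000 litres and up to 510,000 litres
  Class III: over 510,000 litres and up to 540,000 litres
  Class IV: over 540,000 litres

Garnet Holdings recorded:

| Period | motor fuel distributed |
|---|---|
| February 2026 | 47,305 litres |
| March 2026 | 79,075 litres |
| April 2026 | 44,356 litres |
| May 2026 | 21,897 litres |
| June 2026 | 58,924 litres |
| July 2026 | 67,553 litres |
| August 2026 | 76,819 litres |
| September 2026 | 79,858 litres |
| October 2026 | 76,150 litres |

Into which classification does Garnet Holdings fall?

Class IV

Aggregate motor fuel distributed: 47,305 litres + 79,075 litres + 44,356 litres + 21,897 litres + 58,924 litres + 67,553 litres + 76,819 litres + 79,858 litres + 76,150 litres = 551,937 litres.
551,937 litres > 540,000 litres, so Class IV applies.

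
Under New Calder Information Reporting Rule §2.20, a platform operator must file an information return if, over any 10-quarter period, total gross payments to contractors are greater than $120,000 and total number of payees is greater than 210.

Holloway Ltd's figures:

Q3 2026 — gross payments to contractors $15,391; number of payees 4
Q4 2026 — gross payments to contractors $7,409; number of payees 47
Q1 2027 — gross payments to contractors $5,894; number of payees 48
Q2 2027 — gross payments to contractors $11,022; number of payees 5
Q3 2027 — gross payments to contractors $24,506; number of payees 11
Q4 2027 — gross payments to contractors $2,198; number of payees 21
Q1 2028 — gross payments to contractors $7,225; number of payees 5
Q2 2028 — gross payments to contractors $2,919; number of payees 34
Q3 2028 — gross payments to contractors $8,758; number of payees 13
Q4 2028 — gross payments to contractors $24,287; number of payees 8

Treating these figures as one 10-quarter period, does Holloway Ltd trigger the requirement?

Total gross payments to contractors: $15,391 + $7,409 + $5,894 + $11,022 + $24,506 + $2,198 + $7,225 + $2,919 + $8,758 + $24,287 = $109,609 (≤ $120,000).
Total number of payees: 4 + 47 + 48 + 5 + 11 + 21 + 5 + 34 + 13 + 8 = 196 (≤ 210).
The test is 'and': the rule requires both, and at least one is not exceeded.

No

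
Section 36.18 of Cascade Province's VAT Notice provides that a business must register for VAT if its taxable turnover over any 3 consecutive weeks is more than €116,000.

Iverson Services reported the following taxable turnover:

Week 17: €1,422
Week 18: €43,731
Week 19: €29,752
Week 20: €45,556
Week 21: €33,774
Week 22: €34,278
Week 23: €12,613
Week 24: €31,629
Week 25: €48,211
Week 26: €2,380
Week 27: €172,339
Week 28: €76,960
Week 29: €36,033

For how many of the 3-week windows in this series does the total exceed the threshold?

4

Week 17–Week 19: €1,422 + €43,731 + €29,752 = €74,905 (under)
Week 18–Week 20: €43,731 + €29,752 + €45,556 = €119,039 (over)
Week 19–Week 21: €29,752 + €45,556 + €33,774 = €109,082 (under)
Week 20–Week 22: €45,556 + €33,774 + €34,278 = €113,608 (under)
Week 21–Week 23: €33,774 + €34,278 + €12,613 = €80,665 (under)
Week 22–Week 24: €34,278 + €12,613 + €31,629 = €78,520 (under)
Week 23–Week 25: €12,613 + €31,629 + €48,211 = €92,453 (under)
Week 24–Week 26: €31,629 + €48,211 + €2,380 = €82,220 (under)
Week 25–Week 27: €48,211 + €2,380 + €172,339 = €222,930 (over)
Week 26–Week 28: €2,380 + €172,339 + €76,960 = €251,679 (over)
Week 27–Week 29: €172,339 + €76,960 + €36,033 = €285,332 (over)
4 windows exceed the threshold.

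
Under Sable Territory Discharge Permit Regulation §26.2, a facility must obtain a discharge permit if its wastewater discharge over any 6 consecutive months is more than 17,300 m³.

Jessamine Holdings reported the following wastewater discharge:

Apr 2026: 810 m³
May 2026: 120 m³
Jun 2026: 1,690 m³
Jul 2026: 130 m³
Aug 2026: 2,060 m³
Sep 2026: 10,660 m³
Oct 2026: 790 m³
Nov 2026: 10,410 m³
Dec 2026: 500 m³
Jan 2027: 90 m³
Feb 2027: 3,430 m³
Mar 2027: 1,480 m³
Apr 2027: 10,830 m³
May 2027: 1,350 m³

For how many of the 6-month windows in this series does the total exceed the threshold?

6

Apr 2026–Sep 2026: 810 m³ + 120 m³ + 1,690 m³ + 130 m³ + 2,060 m³ + 10,660 m³ = 15,470 m³ (under)
May 2026–Oct 2026: 120 m³ + 1,690 m³ + 130 m³ + 2,060 m³ + 10,660 m³ + 790 m³ = 15,450 m³ (under)
Jun 2026–Nov 2026: 1,690 m³ + 130 m³ + 2,060 m³ + 10,660 m³ + 790 m³ + 10,410 m³ = 25,740 m³ (over)
Jul 2026–Dec 2026: 130 m³ + 2,060 m³ + 10,660 m³ + 790 m³ + 10,410 m³ + 500 m³ = 24,550 m³ (over)
Aug 2026–Jan 2027: 2,060 m³ + 10,660 m³ + 790 m³ + 10,410 m³ + 500 m³ + 90 m³ = 24,510 m³ (over)
Sep 2026–Feb 2027: 10,660 m³ + 790 m³ + 10,410 m³ + 500 m³ + 90 m³ + 3,430 m³ = 25,880 m³ (over)
Oct 2026–Mar 2027: 790 m³ + 10,410 m³ + 500 m³ + 90 m³ + 3,430 m³ + 1,480 m³ = 16,700 m³ (under)
Nov 2026–Apr 2027: 10,410 m³ + 500 m³ + 90 m³ + 3,430 m³ + 1,480 m³ + 10,830 m³ = 26,740 m³ (over)
Dec 2026–May 2027: 500 m³ + 90 m³ + 3,430 m³ + 1,480 m³ + 10,830 m³ + 1,350 m³ = 17,680 m³ (over)
6 windows exceed the threshold.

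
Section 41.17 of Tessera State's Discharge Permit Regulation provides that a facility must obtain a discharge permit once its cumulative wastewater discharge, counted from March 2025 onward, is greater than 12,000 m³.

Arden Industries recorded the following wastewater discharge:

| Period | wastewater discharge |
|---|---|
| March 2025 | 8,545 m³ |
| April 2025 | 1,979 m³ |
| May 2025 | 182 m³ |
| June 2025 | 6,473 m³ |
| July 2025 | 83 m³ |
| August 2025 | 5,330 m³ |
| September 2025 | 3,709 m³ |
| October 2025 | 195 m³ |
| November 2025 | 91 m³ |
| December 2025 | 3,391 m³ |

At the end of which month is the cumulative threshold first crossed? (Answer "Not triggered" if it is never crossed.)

Through March 2025: 8,545 m³
Through April 2025: 10,524 m³
Through May 2025: 10,706 m³
Through June 2025: 17,179 m³ ← exceeds threshold

June 2025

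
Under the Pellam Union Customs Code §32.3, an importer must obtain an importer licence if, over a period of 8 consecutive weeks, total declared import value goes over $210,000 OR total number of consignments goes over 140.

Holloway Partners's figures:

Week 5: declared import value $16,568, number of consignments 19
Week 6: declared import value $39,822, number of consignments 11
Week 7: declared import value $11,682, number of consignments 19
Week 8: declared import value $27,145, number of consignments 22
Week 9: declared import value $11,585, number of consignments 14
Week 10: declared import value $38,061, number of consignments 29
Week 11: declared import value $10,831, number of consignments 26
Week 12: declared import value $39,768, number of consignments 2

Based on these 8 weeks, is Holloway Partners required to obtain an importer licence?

Yes

Total declared import value: $16,568 + $39,822 + $11,682 + $27,145 + $11,585 + $38,061 + $10,831 + $39,768 = $195,462 (≤ $210,000).
Total number of consignments: 19 + 11 + 19 + 22 + 14 + 29 + 26 + 2 = 142 (> 140).
The test is 'or': at least one threshold is exceeded.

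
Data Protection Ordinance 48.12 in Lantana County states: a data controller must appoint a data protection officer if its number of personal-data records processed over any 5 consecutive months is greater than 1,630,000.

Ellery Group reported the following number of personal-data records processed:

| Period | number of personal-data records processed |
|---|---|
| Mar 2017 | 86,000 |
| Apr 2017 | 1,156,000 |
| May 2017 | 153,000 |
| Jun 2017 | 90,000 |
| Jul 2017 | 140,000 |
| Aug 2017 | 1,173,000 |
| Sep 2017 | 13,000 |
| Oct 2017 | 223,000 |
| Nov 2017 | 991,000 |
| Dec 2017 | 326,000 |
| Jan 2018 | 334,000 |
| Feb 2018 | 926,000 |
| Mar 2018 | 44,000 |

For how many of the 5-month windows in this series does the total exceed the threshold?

7

Mar 2017–Jul 2017: 86,000 + 1,156,000 + 153,000 + 90,000 + 140,000 = 1,625,000 (under)
Apr 2017–Aug 2017: 1,156,000 + 153,000 + 90,000 + 140,000 + 1,173,000 = 2,712,000 (over)
May 2017–Sep 2017: 153,000 + 90,000 + 140,000 + 1,173,000 + 13,000 = 1,569,000 (under)
Jun 2017–Oct 2017: 90,000 + 140,000 + 1,173,000 + 13,000 + 223,000 = 1,639,000 (over)
Jul 2017–Nov 2017: 140,000 + 1,173,000 + 13,000 + 223,000 + 991,000 = 2,540,000 (over)
Aug 2017–Dec 2017: 1,173,000 + 13,000 + 223,000 + 991,000 + 326,000 = 2,726,000 (over)
Sep 2017–Jan 2018: 13,000 + 223,000 + 991,000 + 326,000 + 334,000 = 1,887,000 (over)
Oct 2017–Feb 2018: 223,000 + 991,000 + 326,000 + 334,000 + 926,000 = 2,800,000 (over)
Nov 2017–Mar 2018: 991,000 + 326,000 + 334,000 + 926,000 + 44,000 = 2,621,000 (over)
7 windows exceed the threshold.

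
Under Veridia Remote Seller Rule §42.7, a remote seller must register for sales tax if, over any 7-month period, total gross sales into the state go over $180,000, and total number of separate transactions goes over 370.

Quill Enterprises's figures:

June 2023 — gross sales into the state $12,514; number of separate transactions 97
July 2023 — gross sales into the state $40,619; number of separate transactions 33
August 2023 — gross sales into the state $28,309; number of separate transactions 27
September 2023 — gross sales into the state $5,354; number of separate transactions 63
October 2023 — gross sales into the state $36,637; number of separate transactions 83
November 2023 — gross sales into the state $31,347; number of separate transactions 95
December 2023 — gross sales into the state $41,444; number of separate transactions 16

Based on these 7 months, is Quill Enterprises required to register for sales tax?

Yes

Total gross sales into the state: $12,514 + $40,619 + $28,309 + $5,354 + $36,637 + $31,347 + $41,444 = $196,224 (> $180,000).
Total number of separate transactions: 97 + 33 + 27 + 63 + 83 + 95 + 16 = 414 (> 370).
The test is 'and': both thresholds are exceeded.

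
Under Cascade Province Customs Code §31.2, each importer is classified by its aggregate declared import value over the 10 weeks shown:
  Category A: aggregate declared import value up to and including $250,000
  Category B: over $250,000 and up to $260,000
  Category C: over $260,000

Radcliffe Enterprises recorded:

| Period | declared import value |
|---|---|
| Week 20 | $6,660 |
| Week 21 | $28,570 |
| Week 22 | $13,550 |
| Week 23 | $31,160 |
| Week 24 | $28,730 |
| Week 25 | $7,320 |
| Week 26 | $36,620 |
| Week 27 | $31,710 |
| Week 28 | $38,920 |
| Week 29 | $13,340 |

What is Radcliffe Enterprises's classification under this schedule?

Aggregate declared import value: $6,660 + $28,570 + $13,550 + $31,160 + $28,730 + $7,320 + $36,620 + $31,710 + $38,920 + $13,340 = $236,580.
$236,580 ≤ $250,000, so Category A applies.

Category A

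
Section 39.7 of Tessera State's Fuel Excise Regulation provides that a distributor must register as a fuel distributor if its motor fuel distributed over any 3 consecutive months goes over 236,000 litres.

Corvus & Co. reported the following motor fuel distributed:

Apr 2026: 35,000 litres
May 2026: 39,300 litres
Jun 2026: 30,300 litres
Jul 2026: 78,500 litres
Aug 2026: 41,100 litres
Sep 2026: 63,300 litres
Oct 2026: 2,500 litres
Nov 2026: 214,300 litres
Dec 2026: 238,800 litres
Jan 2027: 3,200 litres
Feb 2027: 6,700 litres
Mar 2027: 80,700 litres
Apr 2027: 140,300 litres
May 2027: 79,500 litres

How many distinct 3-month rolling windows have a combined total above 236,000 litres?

5

Apr 2026–Jun 2026: 35,000 litres + 39,300 litres + 30,300 litres = 104,600 litres (under)
May 2026–Jul 2026: 39,300 litres + 30,300 litres + 78,500 litres = 148,100 litres (under)
Jun 2026–Aug 2026: 30,300 litres + 78,500 litres + 41,100 litres = 149,900 litres (under)
Jul 2026–Sep 2026: 78,500 litres + 41,100 litres + 63,300 litres = 182,900 litres (under)
Aug 2026–Oct 2026: 41,100 litres + 63,300 litres + 2,500 litres = 106,900 litres (under)
Sep 2026–Nov 2026: 63,300 litres + 2,500 litres + 214,300 litres = 280,100 litres (over)
Oct 2026–Dec 2026: 2,500 litres + 214,300 litres + 238,800 litres = 455,600 litres (over)
Nov 2026–Jan 2027: 214,300 litres + 238,800 litres + 3,200 litres = 456,300 litres (over)
Dec 2026–Feb 2027: 238,800 litres + 3,200 litres + 6,700 litres = 248,700 litres (over)
Jan 2027–Mar 2027: 3,200 litres + 6,700 litres + 80,700 litres = 90,600 litres (under)
Feb 2027–Apr 2027: 6,700 litres + 80,700 litres + 140,300 litres = 227,700 litres (under)
Mar 2027–May 2027: 80,700 litres + 140,300 litres + 79,500 litres = 300,500 litres (over)
5 windows exceed the threshold.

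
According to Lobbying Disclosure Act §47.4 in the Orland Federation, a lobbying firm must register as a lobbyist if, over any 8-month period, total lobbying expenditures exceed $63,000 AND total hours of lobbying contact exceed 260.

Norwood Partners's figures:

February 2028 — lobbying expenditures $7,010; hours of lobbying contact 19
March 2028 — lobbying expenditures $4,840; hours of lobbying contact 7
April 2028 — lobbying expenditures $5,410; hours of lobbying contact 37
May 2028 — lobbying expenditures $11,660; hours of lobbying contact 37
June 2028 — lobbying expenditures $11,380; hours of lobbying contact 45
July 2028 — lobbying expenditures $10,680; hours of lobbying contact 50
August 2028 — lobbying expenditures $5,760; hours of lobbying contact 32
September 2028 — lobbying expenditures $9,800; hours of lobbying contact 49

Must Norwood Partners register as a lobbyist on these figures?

Yes

Total lobbying expenditures: $7,010 + $4,840 + $5,410 + $11,660 + $11,380 + $10,680 + $5,760 + $9,800 = $66,540 (> $63,000).
Total hours of lobbying contact: 19 + 7 + 37 + 37 + 45 + 50 + 32 + 49 = 276 (> 260).
The test is 'and': both thresholds are exceeded.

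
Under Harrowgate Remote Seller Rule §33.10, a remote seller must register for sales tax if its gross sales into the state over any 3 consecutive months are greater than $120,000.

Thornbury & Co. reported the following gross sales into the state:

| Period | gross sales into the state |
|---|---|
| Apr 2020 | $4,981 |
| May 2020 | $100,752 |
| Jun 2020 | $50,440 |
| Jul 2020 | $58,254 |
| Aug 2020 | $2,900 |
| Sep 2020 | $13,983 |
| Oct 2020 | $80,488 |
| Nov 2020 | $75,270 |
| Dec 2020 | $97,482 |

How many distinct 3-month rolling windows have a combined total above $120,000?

Apr 2020–Jun 2020: $4,981 + $100,752 + $50,440 = $156,173 (over)
May 2020–Jul 2020: $100,752 + $50,440 + $58,254 = $209,446 (over)
Jun 2020–Aug 2020: $50,440 + $58,254 + $2,900 = $111,594 (under)
Jul 2020–Sep 2020: $58,254 + $2,900 + $13,983 = $75,137 (under)
Aug 2020–Oct 2020: $2,900 + $13,983 + $80,488 = $97,371 (under)
Sep 2020–Nov 2020: $13,983 + $80,488 + $75,270 = $169,741 (over)
Oct 2020–Dec 2020: $80,488 + $75,270 + $97,482 = $253,240 (over)
4 windows exceed the threshold.

4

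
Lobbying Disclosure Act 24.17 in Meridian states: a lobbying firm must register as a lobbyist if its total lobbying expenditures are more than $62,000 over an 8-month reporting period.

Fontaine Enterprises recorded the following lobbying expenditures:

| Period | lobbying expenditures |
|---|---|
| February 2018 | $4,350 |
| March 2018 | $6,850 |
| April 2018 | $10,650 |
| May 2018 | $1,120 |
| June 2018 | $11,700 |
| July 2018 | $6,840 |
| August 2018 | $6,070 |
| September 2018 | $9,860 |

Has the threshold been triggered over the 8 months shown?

Total lobbying expenditures: $4,350 + $6,850 + $10,650 + $1,120 + $11,700 + $6,840 + $6,070 + $9,860 = $57,440.
$57,440 ≤ $62,000, so the threshold is not exceeded.

No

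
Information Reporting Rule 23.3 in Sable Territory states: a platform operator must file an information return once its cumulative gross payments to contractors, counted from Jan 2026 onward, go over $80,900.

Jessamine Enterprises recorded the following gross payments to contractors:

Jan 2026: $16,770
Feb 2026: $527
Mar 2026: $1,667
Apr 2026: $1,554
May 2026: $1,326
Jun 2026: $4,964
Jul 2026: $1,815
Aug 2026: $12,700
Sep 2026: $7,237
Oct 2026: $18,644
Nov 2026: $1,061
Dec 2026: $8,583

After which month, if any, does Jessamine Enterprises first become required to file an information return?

Not triggered

Through Jan 2026: $16,770
Through Feb 2026: $17,297
Through Mar 2026: $18,964
Through Apr 2026: $20,518
Through May 2026: $21,844
Through Jun 2026: $26,808
Through Jul 2026: $28,623
Through Aug 2026: $41,323
Through Sep 2026: $48,560
Through Oct 2026: $67,204
Through Nov 2026: $68,265
Through Dec 2026: $76,848
Final cumulative total $76,848 ≤ $80,900; the threshold is never exceeded.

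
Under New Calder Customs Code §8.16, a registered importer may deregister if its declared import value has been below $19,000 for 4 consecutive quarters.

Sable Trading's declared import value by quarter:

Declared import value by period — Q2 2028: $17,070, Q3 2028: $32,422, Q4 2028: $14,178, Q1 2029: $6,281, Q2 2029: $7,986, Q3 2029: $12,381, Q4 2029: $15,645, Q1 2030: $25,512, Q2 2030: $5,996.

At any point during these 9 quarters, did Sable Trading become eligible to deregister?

Yes

Quarters below $19,000: Q2 2028, Q4 2028, Q1 2029, Q2 2029, Q3 2029, Q4 2029, Q2 2030.
Longest run of consecutive quarters below the threshold: 5.
5 ≥ 4, so Sable Trading became eligible.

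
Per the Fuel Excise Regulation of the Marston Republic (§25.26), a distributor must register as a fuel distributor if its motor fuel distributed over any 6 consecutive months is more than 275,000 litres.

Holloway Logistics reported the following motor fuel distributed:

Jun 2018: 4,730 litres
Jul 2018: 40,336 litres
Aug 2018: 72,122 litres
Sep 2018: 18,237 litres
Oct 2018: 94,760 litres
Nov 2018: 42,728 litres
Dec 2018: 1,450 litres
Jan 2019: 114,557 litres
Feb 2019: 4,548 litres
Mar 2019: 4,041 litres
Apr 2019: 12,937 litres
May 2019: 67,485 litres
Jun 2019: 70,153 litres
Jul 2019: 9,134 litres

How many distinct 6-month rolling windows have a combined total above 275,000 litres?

2

Jun 2018–Nov 2018: 4,730 litres + 40,336 litres + 72,122 litres + 18,237 litres + 94,760 litres + 42,728 litres = 272,913 litres (under)
Jul 2018–Dec 2018: 40,336 litres + 72,122 litres + 18,237 litres + 94,760 litres + 42,728 litres + 1,450 litres = 269,633 litres (under)
Aug 2018–Jan 2019: 72,122 litres + 18,237 litres + 94,760 litres + 42,728 litres + 1,450 litres + 114,557 litres = 343,854 litres (over)
Sep 2018–Feb 2019: 18,237 litres + 94,760 litres + 42,728 litres + 1,450 litres + 114,557 litres + 4,548 litres = 276,280 litres (over)
Oct 2018–Mar 2019: 94,760 litres + 42,728 litres + 1,450 litres + 114,557 litres + 4,548 litres + 4,041 litres = 262,084 litres (under)
Nov 2018–Apr 2019: 42,728 litres + 1,450 litres + 114,557 litres + 4,548 litres + 4,041 litres + 12,937 litres = 180,261 litres (under)
Dec 2018–May 2019: 1,450 litres + 114,557 litres + 4,548 litres + 4,041 litres + 12,937 litres + 67,485 litres = 205,018 litres (under)
Jan 2019–Jun 2019: 114,557 litres + 4,548 litres + 4,041 litres + 12,937 litres + 67,485 litres + 70,153 litres = 273,721 litres (under)
Feb 2019–Jul 2019: 4,548 litres + 4,041 litres + 12,937 litres + 67,485 litres + 70,153 litres + 9,134 litres = 168,298 litres (under)
2 windows exceed the threshold.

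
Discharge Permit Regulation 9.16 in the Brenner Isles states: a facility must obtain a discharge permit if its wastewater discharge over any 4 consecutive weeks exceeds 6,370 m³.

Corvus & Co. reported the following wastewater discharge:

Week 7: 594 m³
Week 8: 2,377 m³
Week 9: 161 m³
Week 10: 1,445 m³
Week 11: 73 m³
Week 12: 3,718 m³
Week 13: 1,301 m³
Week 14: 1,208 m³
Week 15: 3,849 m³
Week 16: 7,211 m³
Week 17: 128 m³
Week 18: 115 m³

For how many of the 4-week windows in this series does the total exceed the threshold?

5

Week 7–Week 10: 594 m³ + 2,377 m³ + 161 m³ + 1,445 m³ = 4,577 m³ (under)
Week 8–Week 11: 2,377 m³ + 161 m³ + 1,445 m³ + 73 m³ = 4,056 m³ (under)
Week 9–Week 12: 161 m³ + 1,445 m³ + 73 m³ + 3,718 m³ = 5,397 m³ (under)
Week 10–Week 13: 1,445 m³ + 73 m³ + 3,718 m³ + 1,301 m³ = 6,537 m³ (over)
Week 11–Week 14: 73 m³ + 3,718 m³ + 1,301 m³ + 1,208 m³ = 6,300 m³ (under)
Week 12–Week 15: 3,718 m³ + 1,301 m³ + 1,208 m³ + 3,849 m³ = 10,076 m³ (over)
Week 13–Week 16: 1,301 m³ + 1,208 m³ + 3,849 m³ + 7,211 m³ = 13,569 m³ (over)
Week 14–Week 17: 1,208 m³ + 3,849 m³ + 7,211 m³ + 128 m³ = 12,396 m³ (over)
Week 15–Week 18: 3,849 m³ + 7,211 m³ + 128 m³ + 115 m³ = 11,303 m³ (over)
5 windows exceed the threshold.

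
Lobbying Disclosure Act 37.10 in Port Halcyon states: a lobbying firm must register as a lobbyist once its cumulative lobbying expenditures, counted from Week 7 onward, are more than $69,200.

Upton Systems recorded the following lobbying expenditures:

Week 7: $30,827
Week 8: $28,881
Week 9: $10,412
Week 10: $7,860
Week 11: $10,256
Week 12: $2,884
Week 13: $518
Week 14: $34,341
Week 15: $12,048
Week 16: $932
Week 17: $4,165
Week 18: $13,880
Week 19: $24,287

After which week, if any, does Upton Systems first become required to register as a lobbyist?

Through Week 7: $30,827
Through Week 8: $59,708
Through Week 9: $70,120 ← exceeds threshold

Week 9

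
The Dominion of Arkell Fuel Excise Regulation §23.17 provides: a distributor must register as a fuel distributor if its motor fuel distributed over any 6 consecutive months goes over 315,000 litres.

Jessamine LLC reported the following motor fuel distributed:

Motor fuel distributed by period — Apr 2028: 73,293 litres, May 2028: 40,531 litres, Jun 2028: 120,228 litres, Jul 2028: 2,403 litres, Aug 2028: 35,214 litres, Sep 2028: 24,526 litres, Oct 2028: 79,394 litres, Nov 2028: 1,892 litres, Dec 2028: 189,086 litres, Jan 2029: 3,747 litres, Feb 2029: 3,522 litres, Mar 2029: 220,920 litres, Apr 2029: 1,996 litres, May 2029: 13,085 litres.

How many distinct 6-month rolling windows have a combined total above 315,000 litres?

Apr 2028–Sep 2028: 73,293 litres + 40,531 litres + 120,228 litres + 2,403 litres + 35,214 litres + 24,526 litres = 296,195 litres (under)
May 2028–Oct 2028: 40,531 litres + 120,228 litres + 2,403 litres + 35,214 litres + 24,526 litres + 79,394 litres = 302,296 litres (under)
Jun 2028–Nov 2028: 120,228 litres + 2,403 litres + 35,214 litres + 24,526 litres + 79,394 litres + 1,892 litres = 263,657 litres (under)
Jul 2028–Dec 2028: 2,403 litres + 35,214 litres + 24,526 litres + 79,394 litres + 1,892 litres + 189,086 litres = 332,515 litres (over)
Aug 2028–Jan 2029: 35,214 litres + 24,526 litres + 79,394 litres + 1,892 litres + 189,086 litres + 3,747 litres = 333,859 litres (over)
Sep 2028–Feb 2029: 24,526 litres + 79,394 litres + 1,892 litres + 189,086 litres + 3,747 litres + 3,522 litres = 302,167 litres (under)
Oct 2028–Mar 2029: 79,394 litres + 1,892 litres + 189,086 litres + 3,747 litres + 3,522 litres + 220,920 litres = 498,561 litres (over)
Nov 2028–Apr 2029: 1,892 litres + 189,086 litres + 3,747 litres + 3,522 litres + 220,920 litres + 1,996 litres = 421,163 litres (over)
Dec 2028–May 2029: 189,086 litres + 3,747 litres + 3,522 litres + 220,920 litres + 1,996 litres + 13,085 litres = 432,356 litres (over)
5 windows exceed the threshold.

5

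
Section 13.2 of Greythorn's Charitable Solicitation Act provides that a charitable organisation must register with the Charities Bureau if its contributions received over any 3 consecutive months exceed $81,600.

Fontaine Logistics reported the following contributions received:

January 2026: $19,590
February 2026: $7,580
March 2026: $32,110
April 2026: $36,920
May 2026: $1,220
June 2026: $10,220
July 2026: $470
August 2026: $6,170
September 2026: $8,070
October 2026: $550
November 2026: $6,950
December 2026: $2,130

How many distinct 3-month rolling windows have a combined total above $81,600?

0

January 2026–March 2026: $19,590 + $7,580 + $32,110 = $59,280 (under)
February 2026–April 2026: $7,580 + $32,110 + $36,920 = $76,610 (under)
March 2026–May 2026: $32,110 + $36,920 + $1,220 = $70,250 (under)
April 2026–June 2026: $36,920 + $1,220 + $10,220 = $48,360 (under)
May 2026–July 2026: $1,220 + $10,220 + $470 = $11,910 (under)
June 2026–August 2026: $10,220 + $470 + $6,170 = $16,860 (under)
July 2026–September 2026: $470 + $6,170 + $8,070 = $14,710 (under)
August 2026–October 2026: $6,170 + $8,070 + $550 = $14,790 (under)
September 2026–November 2026: $8,070 + $550 + $6,950 = $15,570 (under)
October 2026–December 2026: $550 + $6,950 + $2,130 = $9,630 (under)
0 windows exceed the threshold.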